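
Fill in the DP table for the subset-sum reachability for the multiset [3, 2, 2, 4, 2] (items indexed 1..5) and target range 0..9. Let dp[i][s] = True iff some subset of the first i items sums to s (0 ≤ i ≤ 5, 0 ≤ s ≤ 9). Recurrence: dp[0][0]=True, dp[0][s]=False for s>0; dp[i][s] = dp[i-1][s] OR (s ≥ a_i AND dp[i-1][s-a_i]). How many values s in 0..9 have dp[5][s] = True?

i\s   0   1   2   3   4   5   6   7   8   9
  0   T   F   F   F   F   F   F   F   F   F
  1   T   F   F   T   F   F   F   F   F   F
  2   T   F   T   T   F   T   F   F   F   F
  3   T   F   T   T   T   T   F   T   F   F
  4   T   F   T   T   T   T   T   T   T   T
  5   T   F   T   T   T   T   T   T   T   T

9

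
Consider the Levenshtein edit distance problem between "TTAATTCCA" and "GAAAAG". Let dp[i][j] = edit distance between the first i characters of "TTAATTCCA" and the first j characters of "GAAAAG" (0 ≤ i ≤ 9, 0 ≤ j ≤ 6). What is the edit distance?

7

   ''  G  A  A  A  A  G
''  0  1  2  3  4  5  6
 T  1  1  2  3  4  5  6
 T  2  2  2  3  4  5  6
 A  3  3  2  2  3  4  5
 A  4  4  3  2  2  3  4
 T  5  5  4  3  3  3  4
 T  6  6  5  4  4  4  4
 C  7  7  6  5  5  5  5
 C  8  8  7  6  6  6  6
 A  9  9  8  7  6  6  7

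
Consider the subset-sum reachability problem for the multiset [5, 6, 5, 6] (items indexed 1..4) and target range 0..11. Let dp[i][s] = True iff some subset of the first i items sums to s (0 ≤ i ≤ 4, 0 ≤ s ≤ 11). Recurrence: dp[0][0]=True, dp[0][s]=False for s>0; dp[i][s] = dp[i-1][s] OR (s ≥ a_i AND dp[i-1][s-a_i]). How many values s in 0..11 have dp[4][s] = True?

i\s   0   1   2   3   4   5   6   7   8   9  10  11
  0   T   F   F   F   F   F   F   F   F   F   F   F
  1   T   F   F   F   F   T   F   F   F   F   F   F
  2   T   F   F   F   F   T   T   F   F   F   F   T
  3   T   F   F   F   F   T   T   F   F   F   T   T
  4   T   F   F   F   F   T   T   F   F   F   T   T

5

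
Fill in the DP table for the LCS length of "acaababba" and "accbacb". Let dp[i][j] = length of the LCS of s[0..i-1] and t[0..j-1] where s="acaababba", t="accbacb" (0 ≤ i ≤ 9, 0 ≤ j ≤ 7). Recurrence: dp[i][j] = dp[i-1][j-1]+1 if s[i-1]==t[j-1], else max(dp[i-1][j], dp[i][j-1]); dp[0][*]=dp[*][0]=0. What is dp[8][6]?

   ''  a  c  c  b  a  c  b
''  0  0  0  0  0  0  0  0
 a  0  1  1  1  1  1  1  1
 c  0  1  2  2  2  2  2  2
 a  0  1  2  2  2  3  3  3
 a  0  1  2  2  2  3  3  3
 b  0  1  2  2  3  3  3  4
 a  0  1  2  2  3  4  4  4
 b  0  1  2  2  3  4  4  5
 b  0  1  2  2  3  4  4  5
 a  0  1  2  2  3  4  4  5

4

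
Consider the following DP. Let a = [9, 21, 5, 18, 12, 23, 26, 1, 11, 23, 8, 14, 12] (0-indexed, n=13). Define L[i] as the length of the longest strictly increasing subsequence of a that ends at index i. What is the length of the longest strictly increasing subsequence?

   i    0    1    2    3    4    5    6    7    8    9   10   11   12
a[i]    9   21    5   18   12   23   26    1   11   23    8   14   12
L[i]    1    2    1    2    2    3    4    1    2    3    2    3    3

4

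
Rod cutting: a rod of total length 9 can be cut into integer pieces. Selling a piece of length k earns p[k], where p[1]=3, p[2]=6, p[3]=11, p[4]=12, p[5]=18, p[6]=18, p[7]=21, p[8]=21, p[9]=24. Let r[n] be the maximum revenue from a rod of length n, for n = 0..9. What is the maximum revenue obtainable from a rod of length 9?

   n    0    1    2    3    4    5    6    7    8    9
r[n]    0    3    6   11   14   18   22   25   29   33

33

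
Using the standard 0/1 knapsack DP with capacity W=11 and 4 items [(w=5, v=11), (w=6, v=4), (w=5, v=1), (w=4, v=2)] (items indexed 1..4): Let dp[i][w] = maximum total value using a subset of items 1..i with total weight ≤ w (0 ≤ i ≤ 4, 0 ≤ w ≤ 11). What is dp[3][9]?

i\w   0   1   2   3   4   5   6   7   8   9  10  11
  0   0   0   0   0   0   0   0   0   0   0   0   0
  1   0   0   0   0   0  11  11  11  11  11  11  11
  2   0   0   0   0   0  11  11  11  11  11  11  15
  3   0   0   0   0   0  11  11  11  11  11  12  15
  4   0   0   0   0   2  11  11  11  11  13  13  15

11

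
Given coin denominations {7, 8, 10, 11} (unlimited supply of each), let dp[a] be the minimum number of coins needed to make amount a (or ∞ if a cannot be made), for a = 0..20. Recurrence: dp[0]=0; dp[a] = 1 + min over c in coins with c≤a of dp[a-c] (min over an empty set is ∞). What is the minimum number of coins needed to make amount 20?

 a  0  1  2  3  4  5  6  7  8  9 10 11 12 13 14 15 16 17 18 19 20
dp  0  -  -  -  -  -  -  1  1  -  1  1  -  -  2  2  2  2  2  2  2
(- denotes ∞ / unreachable)

2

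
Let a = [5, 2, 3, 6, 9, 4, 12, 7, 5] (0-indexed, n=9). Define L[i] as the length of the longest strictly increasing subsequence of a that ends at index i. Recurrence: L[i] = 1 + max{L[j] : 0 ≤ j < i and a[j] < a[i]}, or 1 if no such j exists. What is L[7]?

   i    0    1    2    3    4    5    6    7    8
a[i]    5    2    3    6    9    4   12    7    5
L[i]    1    1    2    3    4    3    5    4    4

4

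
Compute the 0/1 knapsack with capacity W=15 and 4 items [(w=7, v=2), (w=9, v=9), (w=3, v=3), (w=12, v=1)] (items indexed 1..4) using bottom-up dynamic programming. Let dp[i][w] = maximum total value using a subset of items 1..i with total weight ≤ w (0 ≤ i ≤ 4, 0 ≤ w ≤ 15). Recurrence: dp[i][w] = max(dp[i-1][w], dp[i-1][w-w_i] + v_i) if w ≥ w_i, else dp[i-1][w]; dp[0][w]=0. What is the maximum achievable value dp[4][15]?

12

i\w   0   1   2   3   4   5   6   7   8   9  10  11  12  13  14  15
  0   0   0   0   0   0   0   0   0   0   0   0   0   0   0   0   0
  1   0   0   0   0   0   0   0   2   2   2   2   2   2   2   2   2
  2   0   0   0   0   0   0   0   2   2   9   9   9   9   9   9   9
  3   0   0   0   3   3   3   3   3   3   9   9   9  12  12  12  12
  4   0   0   0   3   3   3   3   3   3   9   9   9  12  12  12  12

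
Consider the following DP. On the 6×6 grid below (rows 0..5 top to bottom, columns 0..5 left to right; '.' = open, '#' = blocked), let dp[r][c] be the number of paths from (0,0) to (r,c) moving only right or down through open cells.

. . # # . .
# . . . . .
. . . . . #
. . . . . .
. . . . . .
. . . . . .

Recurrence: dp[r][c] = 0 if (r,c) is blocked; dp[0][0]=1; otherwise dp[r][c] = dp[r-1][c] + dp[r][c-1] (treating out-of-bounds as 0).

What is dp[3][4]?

r\c   0   1   2   3   4   5
  0   1   1   0   0   0   0
  1   0   1   1   1   1   1
  2   0   1   2   3   4   0
  3   0   1   3   6  10  10
  4   0   1   4  10  20  30
  5   0   1   5  15  35  65

10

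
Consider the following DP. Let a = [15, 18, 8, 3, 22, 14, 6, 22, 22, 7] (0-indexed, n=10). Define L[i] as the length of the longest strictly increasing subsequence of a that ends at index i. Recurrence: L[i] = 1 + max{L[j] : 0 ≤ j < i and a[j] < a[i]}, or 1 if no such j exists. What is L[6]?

   i    0    1    2    3    4    5    6    7    8    9
a[i]   15   18    8    3   22   14    6   22   22    7
L[i]    1    2    1    1    3    2    2    3    3    3

2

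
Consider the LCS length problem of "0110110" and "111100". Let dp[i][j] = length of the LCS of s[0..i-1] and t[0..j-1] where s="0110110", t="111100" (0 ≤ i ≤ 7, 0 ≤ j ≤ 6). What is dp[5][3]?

3

   ''  1  1  1  1  0  0
''  0  0  0  0  0  0  0
 0  0  0  0  0  0  1  1
 1  0  1  1  1  1  1  1
 1  0  1  2  2  2  2  2
 0  0  1  2  2  2  3  3
 1  0  1  2  3  3  3  3
 1  0  1  2  3  4  4  4
 0  0  1  2  3  4  5  5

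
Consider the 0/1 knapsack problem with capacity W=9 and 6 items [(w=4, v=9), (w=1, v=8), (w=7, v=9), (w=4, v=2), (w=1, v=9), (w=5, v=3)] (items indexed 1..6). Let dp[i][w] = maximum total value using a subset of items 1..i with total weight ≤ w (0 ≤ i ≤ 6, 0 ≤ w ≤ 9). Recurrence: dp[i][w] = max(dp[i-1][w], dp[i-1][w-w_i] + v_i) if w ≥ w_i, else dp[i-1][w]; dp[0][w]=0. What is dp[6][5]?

i\w   0   1   2   3   4   5   6   7   8   9
  0   0   0   0   0   0   0   0   0   0   0
  1   0   0   0   0   9   9   9   9   9   9
  2   0   8   8   8   9  17  17  17  17  17
  3   0   8   8   8   9  17  17  17  17  17
  4   0   8   8   8   9  17  17  17  17  19
  5   0   9  17  17  17  18  26  26  26  26
  6   0   9  17  17  17  18  26  26  26  26

18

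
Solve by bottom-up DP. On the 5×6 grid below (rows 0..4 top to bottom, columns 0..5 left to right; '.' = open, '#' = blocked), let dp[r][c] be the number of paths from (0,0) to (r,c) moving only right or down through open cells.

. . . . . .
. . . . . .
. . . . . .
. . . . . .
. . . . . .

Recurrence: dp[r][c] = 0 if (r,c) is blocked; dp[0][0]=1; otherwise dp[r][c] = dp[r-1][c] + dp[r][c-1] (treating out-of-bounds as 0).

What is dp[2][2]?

r\c   0   1   2   3   4   5
  0   1   1   1   1   1   1
  1   1   2   3   4   5   6
  2   1   3   6  10  15  21
  3   1   4  10  20  35  56
  4   1   5  15  35  70 126

6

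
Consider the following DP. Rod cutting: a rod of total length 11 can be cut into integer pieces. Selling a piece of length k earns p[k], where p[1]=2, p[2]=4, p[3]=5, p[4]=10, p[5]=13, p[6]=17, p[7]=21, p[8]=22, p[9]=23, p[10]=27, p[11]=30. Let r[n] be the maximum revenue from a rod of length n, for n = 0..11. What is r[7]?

   n    0    1    2    3    4    5    6    7    8    9   10   11
r[n]    0    2    4    6   10   13   17   21   23   25   27   31

21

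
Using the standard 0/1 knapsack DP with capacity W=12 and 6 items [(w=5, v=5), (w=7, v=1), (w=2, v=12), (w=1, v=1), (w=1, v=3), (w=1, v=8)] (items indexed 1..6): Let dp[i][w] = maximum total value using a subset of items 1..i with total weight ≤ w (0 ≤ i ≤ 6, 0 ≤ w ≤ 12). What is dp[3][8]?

i\w   0   1   2   3   4   5   6   7   8   9  10  11  12
  0   0   0   0   0   0   0   0   0   0   0   0   0   0
  1   0   0   0   0   0   5   5   5   5   5   5   5   5
  2   0   0   0   0   0   5   5   5   5   5   5   5   6
  3   0   0  12  12  12  12  12  17  17  17  17  17  17
  4   0   1  12  13  13  13  13  17  18  18  18  18  18
  5   0   3  12  15  16  16  16  17  20  21  21  21  21
  6   0   8  12  20  23  24  24  24  25  28  29  29  29

17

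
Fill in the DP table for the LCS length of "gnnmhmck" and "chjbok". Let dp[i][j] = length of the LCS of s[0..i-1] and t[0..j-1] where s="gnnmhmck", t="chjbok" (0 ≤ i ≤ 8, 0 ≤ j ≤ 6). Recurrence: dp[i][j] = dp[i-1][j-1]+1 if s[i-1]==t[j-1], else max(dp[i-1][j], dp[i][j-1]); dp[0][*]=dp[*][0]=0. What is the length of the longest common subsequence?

2

   ''  c  h  j  b  o  k
''  0  0  0  0  0  0  0
 g  0  0  0  0  0  0  0
 n  0  0  0  0  0  0  0
 n  0  0  0  0  0  0  0
 m  0  0  0  0  0  0  0
 h  0  0  1  1  1  1  1
 m  0  0  1  1  1  1  1
 c  0  1  1  1  1  1  1
 k  0  1  1  1  1  1  2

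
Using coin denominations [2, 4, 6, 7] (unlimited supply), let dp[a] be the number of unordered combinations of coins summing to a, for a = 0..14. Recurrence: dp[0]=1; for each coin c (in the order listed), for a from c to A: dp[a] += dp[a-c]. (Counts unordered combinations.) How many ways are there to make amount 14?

after  coin     0     1     2     3     4     5     6     7     8     9    10    11    12    13    14
          2     1     0     1     0     1     0     1     0     1     0     1     0     1     0     1
          4     1     0     1     0     2     0     2     0     3     0     3     0     4     0     4
          6     1     0     1     0     2     0     3     0     4     0     5     0     7     0     8
          7     1     0     1     0     2     0     3     1     4     1     5     2     7     3     9

9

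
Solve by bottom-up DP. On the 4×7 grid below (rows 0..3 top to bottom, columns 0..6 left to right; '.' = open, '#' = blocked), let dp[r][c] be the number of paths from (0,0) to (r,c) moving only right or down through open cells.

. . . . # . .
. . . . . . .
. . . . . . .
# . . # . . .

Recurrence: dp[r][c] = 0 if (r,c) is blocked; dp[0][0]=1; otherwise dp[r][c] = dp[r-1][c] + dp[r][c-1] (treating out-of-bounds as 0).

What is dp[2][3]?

r\c   0   1   2   3   4   5   6
  0   1   1   1   1   0   0   0
  1   1   2   3   4   4   4   4
  2   1   3   6  10  14  18  22
  3   0   3   9   0  14  32  54

10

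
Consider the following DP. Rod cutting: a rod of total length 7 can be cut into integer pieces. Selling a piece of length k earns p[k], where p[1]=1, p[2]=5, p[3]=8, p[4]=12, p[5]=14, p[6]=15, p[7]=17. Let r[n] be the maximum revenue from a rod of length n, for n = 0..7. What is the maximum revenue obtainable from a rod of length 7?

   n    0    1    2    3    4    5    6    7
r[n]    0    1    5    8   12   14   17   20

20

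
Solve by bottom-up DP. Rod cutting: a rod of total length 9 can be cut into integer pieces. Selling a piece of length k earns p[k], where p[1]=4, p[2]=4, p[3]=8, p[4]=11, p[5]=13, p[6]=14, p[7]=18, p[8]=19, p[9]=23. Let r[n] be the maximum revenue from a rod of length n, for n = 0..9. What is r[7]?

28

   n    0    1    2    3    4    5    6    7    8    9
r[n]    0    4    8   12   16   20   24   28   32   36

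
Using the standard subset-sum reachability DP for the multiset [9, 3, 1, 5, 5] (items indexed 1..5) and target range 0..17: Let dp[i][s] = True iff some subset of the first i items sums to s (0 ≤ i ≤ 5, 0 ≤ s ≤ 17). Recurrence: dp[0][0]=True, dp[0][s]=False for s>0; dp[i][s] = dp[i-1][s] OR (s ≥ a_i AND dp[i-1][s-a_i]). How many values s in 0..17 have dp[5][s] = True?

i\s   0   1   2   3   4   5   6   7   8   9  10  11  12  13  14  15  16  17
  0   T   F   F   F   F   F   F   F   F   F   F   F   F   F   F   F   F   F
  1   T   F   F   F   F   F   F   F   F   T   F   F   F   F   F   F   F   F
  2   T   F   F   T   F   F   F   F   F   T   F   F   T   F   F   F   F   F
  3   T   T   F   T   T   F   F   F   F   T   T   F   T   T   F   F   F   F
  4   T   T   F   T   T   T   T   F   T   T   T   F   T   T   T   T   F   T
  5   T   T   F   T   T   T   T   F   T   T   T   T   T   T   T   T   F   T

15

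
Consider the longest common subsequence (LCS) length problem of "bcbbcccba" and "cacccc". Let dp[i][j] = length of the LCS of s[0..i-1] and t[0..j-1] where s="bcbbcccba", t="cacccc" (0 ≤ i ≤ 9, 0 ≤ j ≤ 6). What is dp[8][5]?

   ''  c  a  c  c  c  c
''  0  0  0  0  0  0  0
 b  0  0  0  0  0  0  0
 c  0  1  1  1  1  1  1
 b  0  1  1  1  1  1  1
 b  0  1  1  1  1  1  1
 c  0  1  1  2  2  2  2
 c  0  1  1  2  3  3  3
 c  0  1  1  2  3  4  4
 b  0  1  1  2  3  4  4
 a  0  1  2  2  3  4  4

4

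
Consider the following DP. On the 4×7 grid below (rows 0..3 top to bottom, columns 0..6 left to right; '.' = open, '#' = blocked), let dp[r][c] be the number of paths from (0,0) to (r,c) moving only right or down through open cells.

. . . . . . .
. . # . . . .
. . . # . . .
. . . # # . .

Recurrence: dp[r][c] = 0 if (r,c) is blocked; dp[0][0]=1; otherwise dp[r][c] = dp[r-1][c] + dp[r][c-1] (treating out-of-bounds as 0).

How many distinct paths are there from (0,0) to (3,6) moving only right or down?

14

r\c   0   1   2   3   4   5   6
  0   1   1   1   1   1   1   1
  1   1   2   0   1   2   3   4
  2   1   3   3   0   2   5   9
  3   1   4   7   0   0   5  14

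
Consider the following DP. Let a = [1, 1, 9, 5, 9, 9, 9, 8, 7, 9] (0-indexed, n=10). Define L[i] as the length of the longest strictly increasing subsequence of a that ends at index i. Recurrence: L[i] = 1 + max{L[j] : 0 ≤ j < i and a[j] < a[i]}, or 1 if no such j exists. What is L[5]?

   i    0    1    2    3    4    5    6    7    8    9
a[i]    1    1    9    5    9    9    9    8    7    9
L[i]    1    1    2    2    3    3    3    3    3    4

3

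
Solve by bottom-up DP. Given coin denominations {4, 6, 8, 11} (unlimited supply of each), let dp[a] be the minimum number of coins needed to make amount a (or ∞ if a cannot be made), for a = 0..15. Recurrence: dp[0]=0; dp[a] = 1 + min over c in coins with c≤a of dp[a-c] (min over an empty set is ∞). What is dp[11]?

 a  0  1  2  3  4  5  6  7  8  9 10 11 12 13 14 15
dp  0  -  -  -  1  -  1  -  1  -  2  1  2  -  2  2
(- denotes ∞ / unreachable)

1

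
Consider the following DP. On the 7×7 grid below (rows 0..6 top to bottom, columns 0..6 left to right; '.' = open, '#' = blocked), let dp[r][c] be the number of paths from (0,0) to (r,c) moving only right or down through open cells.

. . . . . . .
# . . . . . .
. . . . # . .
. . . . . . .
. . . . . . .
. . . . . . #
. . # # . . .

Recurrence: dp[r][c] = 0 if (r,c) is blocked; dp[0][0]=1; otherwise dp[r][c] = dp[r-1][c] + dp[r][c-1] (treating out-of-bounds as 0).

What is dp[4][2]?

5

r\c   0   1   2   3   4   5   6
  0   1   1   1   1   1   1   1
  1   0   1   2   3   4   5   6
  2   0   1   3   6   0   5  11
  3   0   1   4  10  10  15  26
  4   0   1   5  15  25  40  66
  5   0   1   6  21  46  86   0
  6   0   1   0   0  46 132 132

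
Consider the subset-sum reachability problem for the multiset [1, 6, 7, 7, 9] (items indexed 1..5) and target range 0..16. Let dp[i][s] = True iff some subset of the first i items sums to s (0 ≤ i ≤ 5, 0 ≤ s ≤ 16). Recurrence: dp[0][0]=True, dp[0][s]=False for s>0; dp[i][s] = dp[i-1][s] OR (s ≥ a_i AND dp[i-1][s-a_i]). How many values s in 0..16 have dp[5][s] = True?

i\s   0   1   2   3   4   5   6   7   8   9  10  11  12  13  14  15  16
  0   T   F   F   F   F   F   F   F   F   F   F   F   F   F   F   F   F
  1   T   T   F   F   F   F   F   F   F   F   F   F   F   F   F   F   F
  2   T   T   F   F   F   F   T   T   F   F   F   F   F   F   F   F   F
  3   T   T   F   F   F   F   T   T   T   F   F   F   F   T   T   F   F
  4   T   T   F   F   F   F   T   T   T   F   F   F   F   T   T   T   F
  5   T   T   F   F   F   F   T   T   T   T   T   F   F   T   T   T   T

11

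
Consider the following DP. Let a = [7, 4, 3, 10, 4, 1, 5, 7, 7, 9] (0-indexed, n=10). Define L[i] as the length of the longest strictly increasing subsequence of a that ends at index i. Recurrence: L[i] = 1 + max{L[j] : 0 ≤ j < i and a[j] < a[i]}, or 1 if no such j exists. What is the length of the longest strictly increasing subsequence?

5

   i    0    1    2    3    4    5    6    7    8    9
a[i]    7    4    3   10    4    1    5    7    7    9
L[i]    1    1    1    2    2    1    3    4    4    5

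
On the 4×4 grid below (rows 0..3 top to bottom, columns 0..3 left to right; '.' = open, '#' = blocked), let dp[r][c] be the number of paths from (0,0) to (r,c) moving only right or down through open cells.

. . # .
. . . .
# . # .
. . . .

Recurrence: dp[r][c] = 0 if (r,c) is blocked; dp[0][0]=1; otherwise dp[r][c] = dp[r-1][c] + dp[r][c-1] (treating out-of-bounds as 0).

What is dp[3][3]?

4

r\c   0   1   2   3
  0   1   1   0   0
  1   1   2   2   2
  2   0   2   0   2
  3   0   2   2   4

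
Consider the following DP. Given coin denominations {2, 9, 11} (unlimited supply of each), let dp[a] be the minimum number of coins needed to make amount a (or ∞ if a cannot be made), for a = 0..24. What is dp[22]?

2

 a  0  1  2  3  4  5  6  7  8  9 10 11 12 13 14 15 16 17 18 19 20 21 22 23 24
dp  0  -  1  -  2  -  3  -  4  1  5  1  6  2  7  3  8  4  2  5  2  6  2  7  3
(- denotes ∞ / unreachable)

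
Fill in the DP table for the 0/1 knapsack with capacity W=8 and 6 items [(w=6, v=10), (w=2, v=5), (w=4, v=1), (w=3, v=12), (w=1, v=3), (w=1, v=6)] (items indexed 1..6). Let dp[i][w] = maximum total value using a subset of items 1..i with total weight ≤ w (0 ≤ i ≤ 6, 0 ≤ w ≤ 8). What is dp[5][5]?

i\w   0   1   2   3   4   5   6   7   8
  0   0   0   0   0   0   0   0   0   0
  1   0   0   0   0   0   0  10  10  10
  2   0   0   5   5   5   5  10  10  15
  3   0   0   5   5   5   5  10  10  15
  4   0   0   5  12  12  17  17  17  17
  5   0   3   5  12  15  17  20  20  20
  6   0   6   9  12  18  21  23  26  26

17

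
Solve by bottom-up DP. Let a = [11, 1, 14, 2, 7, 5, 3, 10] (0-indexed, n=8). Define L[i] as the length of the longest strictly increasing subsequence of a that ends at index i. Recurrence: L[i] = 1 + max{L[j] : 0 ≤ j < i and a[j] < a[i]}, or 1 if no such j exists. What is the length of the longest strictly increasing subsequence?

   i    0    1    2    3    4    5    6    7
a[i]   11    1   14    2    7    5    3   10
L[i]    1    1    2    2    3    3    3    4

4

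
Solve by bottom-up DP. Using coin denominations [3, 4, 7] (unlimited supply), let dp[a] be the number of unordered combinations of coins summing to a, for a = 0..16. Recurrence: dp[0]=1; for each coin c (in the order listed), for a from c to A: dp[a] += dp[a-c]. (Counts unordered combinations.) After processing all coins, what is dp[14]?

3

after  coin     0     1     2     3     4     5     6     7     8     9    10    11    12    13    14    15    16
          3     1     0     0     1     0     0     1     0     0     1     0     0     1     0     0     1     0
          4     1     0     0     1     1     0     1     1     1     1     1     1     2     1     1     2     2
          7     1     0     0     1     1     0     1     2     1     1     2     2     2     2     3     3     3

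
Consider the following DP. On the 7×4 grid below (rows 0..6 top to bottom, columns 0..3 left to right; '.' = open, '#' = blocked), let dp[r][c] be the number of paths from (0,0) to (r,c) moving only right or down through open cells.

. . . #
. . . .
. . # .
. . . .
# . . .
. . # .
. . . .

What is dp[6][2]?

r\c   0   1   2   3
  0   1   1   1   0
  1   1   2   3   3
  2   1   3   0   3
  3   1   4   4   7
  4   0   4   8  15
  5   0   4   0  15
  6   0   4   4  19

4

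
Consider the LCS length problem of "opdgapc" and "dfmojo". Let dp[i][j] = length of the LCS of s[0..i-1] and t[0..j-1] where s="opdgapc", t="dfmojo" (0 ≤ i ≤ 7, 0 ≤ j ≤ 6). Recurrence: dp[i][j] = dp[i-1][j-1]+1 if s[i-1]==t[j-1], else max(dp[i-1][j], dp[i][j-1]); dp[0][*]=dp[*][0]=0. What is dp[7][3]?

   ''  d  f  m  o  j  o
''  0  0  0  0  0  0  0
 o  0  0  0  0  1  1  1
 p  0  0  0  0  1  1  1
 d  0  1  1  1  1  1  1
 g  0  1  1  1  1  1  1
 a  0  1  1  1  1  1  1
 p  0  1  1  1  1  1  1
 c  0  1  1  1  1  1  1

1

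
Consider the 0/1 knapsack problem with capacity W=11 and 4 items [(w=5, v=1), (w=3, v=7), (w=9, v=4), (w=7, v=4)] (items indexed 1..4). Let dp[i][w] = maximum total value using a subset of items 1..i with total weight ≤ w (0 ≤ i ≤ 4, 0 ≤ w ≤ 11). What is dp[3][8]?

8

i\w   0   1   2   3   4   5   6   7   8   9  10  11
  0   0   0   0   0   0   0   0   0   0   0   0   0
  1   0   0   0   0   0   1   1   1   1   1   1   1
  2   0   0   0   7   7   7   7   7   8   8   8   8
  3   0   0   0   7   7   7   7   7   8   8   8   8
  4   0   0   0   7   7   7   7   7   8   8  11  11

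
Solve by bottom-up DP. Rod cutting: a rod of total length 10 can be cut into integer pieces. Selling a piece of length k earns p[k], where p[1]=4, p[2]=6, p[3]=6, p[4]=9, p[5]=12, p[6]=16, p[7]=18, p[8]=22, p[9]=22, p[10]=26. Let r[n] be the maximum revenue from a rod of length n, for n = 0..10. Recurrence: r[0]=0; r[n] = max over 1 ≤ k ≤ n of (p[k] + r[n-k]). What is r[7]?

   n    0    1    2    3    4    5    6    7    8    9   10
r[n]    0    4    8   12   16   20   24   28   32   36   40

28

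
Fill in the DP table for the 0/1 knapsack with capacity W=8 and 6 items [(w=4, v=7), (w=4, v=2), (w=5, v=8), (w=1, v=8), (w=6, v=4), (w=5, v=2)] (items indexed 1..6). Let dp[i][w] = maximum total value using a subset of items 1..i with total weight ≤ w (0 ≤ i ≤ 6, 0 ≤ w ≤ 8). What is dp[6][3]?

i\w   0   1   2   3   4   5   6   7   8
  0   0   0   0   0   0   0   0   0   0
  1   0   0   0   0   7   7   7   7   7
  2   0   0   0   0   7   7   7   7   9
  3   0   0   0   0   7   8   8   8   9
  4   0   8   8   8   8  15  16  16  16
  5   0   8   8   8   8  15  16  16  16
  6   0   8   8   8   8  15  16  16  16

8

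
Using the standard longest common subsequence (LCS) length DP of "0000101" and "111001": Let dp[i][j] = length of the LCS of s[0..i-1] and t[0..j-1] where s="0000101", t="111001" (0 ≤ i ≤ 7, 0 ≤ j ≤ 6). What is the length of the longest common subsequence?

   ''  1  1  1  0  0  1
''  0  0  0  0  0  0  0
 0  0  0  0  0  1  1  1
 0  0  0  0  0  1  2  2
 0  0  0  0  0  1  2  2
 0  0  0  0  0  1  2  2
 1  0  1  1  1  1  2  3
 0  0  1  1  1  2  2  3
 1  0  1  2  2  2  2  3

3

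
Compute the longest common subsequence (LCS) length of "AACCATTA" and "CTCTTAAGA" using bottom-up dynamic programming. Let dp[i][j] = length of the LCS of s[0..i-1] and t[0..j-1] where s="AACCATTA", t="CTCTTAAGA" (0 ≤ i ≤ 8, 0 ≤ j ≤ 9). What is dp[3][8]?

2

   ''  C  T  C  T  T  A  A  G  A
''  0  0  0  0  0  0  0  0  0  0
 A  0  0  0  0  0  0  1  1  1  1
 A  0  0  0  0  0  0  1  2  2  2
 C  0  1  1  1  1  1  1  2  2  2
 C  0  1  1  2  2  2  2  2  2  2
 A  0  1  1  2  2  2  3  3  3  3
 T  0  1  2  2  3  3  3  3  3  3
 T  0  1  2  2  3  4  4  4  4  4
 A  0  1  2  2  3  4  5  5  5  5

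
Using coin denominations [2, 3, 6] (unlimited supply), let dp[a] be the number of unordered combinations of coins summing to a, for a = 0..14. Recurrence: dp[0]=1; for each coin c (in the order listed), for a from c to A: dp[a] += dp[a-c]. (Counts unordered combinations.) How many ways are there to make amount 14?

after  coin     0     1     2     3     4     5     6     7     8     9    10    11    12    13    14
          2     1     0     1     0     1     0     1     0     1     0     1     0     1     0     1
          3     1     0     1     1     1     1     2     1     2     2     2     2     3     2     3
          6     1     0     1     1     1     1     3     1     3     3     3     3     6     3     6

6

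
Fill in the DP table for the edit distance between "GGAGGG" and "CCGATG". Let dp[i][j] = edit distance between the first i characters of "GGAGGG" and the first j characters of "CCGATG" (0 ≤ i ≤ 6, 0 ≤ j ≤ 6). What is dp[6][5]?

   ''  C  C  G  A  T  G
''  0  1  2  3  4  5  6
 G  1  1  2  2  3  4  5
 G  2  2  2  2  3  4  4
 A  3  3  3  3  2  3  4
 G  4  4  4  3  3  3  3
 G  5  5  5  4  4  4  3
 G  6  6  6  5  5  5  4

5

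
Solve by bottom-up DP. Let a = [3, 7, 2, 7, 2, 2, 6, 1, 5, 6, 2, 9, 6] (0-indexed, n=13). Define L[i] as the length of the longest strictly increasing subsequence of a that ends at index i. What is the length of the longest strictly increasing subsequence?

4

   i    0    1    2    3    4    5    6    7    8    9   10   11   12
a[i]    3    7    2    7    2    2    6    1    5    6    2    9    6
L[i]    1    2    1    2    1    1    2    1    2    3    2    4    3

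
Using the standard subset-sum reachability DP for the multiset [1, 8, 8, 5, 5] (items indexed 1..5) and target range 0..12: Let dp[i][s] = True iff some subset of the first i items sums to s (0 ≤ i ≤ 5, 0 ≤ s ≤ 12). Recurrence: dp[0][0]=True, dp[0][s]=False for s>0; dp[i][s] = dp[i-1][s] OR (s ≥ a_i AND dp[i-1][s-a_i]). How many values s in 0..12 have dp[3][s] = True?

i\s   0   1   2   3   4   5   6   7   8   9  10  11  12
  0   T   F   F   F   F   F   F   F   F   F   F   F   F
  1   T   T   F   F   F   F   F   F   F   F   F   F   F
  2   T   T   F   F   F   F   F   F   T   T   F   F   F
  3   T   T   F   F   F   F   F   F   T   T   F   F   F
  4   T   T   F   F   F   T   T   F   T   T   F   F   F
  5   T   T   F   F   F   T   T   F   T   T   T   T   F

4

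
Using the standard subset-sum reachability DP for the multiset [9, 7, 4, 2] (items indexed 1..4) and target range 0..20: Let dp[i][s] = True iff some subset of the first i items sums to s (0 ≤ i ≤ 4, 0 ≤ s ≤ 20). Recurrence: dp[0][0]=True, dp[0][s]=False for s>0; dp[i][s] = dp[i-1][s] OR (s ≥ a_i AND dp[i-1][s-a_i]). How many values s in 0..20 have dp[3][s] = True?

8

i\s   0   1   2   3   4   5   6   7   8   9  10  11  12  13  14  15  16  17  18  19  20
  0   T   F   F   F   F   F   F   F   F   F   F   F   F   F   F   F   F   F   F   F   F
  1   T   F   F   F   F   F   F   F   F   T   F   F   F   F   F   F   F   F   F   F   F
  2   T   F   F   F   F   F   F   T   F   T   F   F   F   F   F   F   T   F   F   F   F
  3   T   F   F   F   T   F   F   T   F   T   F   T   F   T   F   F   T   F   F   F   T
  4   T   F   T   F   T   F   T   T   F   T   F   T   F   T   F   T   T   F   T   F   T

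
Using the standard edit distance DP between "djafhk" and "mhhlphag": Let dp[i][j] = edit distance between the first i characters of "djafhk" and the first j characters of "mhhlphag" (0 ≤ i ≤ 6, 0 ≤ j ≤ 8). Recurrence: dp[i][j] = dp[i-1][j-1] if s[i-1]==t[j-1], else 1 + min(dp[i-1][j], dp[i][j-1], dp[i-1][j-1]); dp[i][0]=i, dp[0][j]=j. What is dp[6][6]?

6

   ''  m  h  h  l  p  h  a  g
''  0  1  2  3  4  5  6  7  8
 d  1  1  2  3  4  5  6  7  8
 j  2  2  2  3  4  5  6  7  8
 a  3  3  3  3  4  5  6  6  7
 f  4  4  4  4  4  5  6  7  7
 h  5  5  4  4  5  5  5  6  7
 k  6  6  5  5  5  6  6  6  7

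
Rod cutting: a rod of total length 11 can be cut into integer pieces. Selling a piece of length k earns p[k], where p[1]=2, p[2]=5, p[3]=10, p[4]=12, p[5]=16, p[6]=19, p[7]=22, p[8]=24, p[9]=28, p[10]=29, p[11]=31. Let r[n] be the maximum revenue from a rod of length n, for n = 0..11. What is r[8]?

26

   n    0    1    2    3    4    5    6    7    8    9   10   11
r[n]    0    2    5   10   12   16   20   22   26   30   32   36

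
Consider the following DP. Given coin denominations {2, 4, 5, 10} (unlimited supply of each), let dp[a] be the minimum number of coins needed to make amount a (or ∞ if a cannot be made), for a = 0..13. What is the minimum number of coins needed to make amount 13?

 a  0  1  2  3  4  5  6  7  8  9 10 11 12 13
dp  0  -  1  -  1  1  2  2  2  2  1  3  2  3
(- denotes ∞ / unreachable)

3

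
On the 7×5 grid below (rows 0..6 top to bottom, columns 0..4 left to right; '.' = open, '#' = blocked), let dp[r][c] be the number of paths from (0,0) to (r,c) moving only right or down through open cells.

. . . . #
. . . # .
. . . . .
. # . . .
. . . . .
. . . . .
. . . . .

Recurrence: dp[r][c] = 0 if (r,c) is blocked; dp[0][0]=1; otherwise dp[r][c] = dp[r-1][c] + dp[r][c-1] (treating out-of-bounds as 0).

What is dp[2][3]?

6

r\c   0   1   2   3   4
  0   1   1   1   1   0
  1   1   2   3   0   0
  2   1   3   6   6   6
  3   1   0   6  12  18
  4   1   1   7  19  37
  5   1   2   9  28  65
  6   1   3  12  40 105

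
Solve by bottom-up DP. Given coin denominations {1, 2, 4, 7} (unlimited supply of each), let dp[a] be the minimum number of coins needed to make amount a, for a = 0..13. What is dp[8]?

 a  0  1  2  3  4  5  6  7  8  9 10 11 12 13
dp  0  1  1  2  1  2  2  1  2  2  3  2  3  3

2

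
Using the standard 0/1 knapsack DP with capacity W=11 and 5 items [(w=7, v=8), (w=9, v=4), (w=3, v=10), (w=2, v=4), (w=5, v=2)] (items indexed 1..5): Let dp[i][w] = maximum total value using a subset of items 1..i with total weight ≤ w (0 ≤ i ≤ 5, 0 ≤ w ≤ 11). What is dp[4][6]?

14

i\w   0   1   2   3   4   5   6   7   8   9  10  11
  0   0   0   0   0   0   0   0   0   0   0   0   0
  1   0   0   0   0   0   0   0   8   8   8   8   8
  2   0   0   0   0   0   0   0   8   8   8   8   8
  3   0   0   0  10  10  10  10  10  10  10  18  18
  4   0   0   4  10  10  14  14  14  14  14  18  18
  5   0   0   4  10  10  14  14  14  14  14  18  18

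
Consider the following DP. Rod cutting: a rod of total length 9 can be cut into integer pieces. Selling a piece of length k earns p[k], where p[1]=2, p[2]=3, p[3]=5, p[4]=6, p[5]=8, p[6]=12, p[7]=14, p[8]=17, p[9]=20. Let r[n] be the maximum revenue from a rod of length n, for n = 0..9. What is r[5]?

   n    0    1    2    3    4    5    6    7    8    9
r[n]    0    2    4    6    8   10   12   14   17   20

10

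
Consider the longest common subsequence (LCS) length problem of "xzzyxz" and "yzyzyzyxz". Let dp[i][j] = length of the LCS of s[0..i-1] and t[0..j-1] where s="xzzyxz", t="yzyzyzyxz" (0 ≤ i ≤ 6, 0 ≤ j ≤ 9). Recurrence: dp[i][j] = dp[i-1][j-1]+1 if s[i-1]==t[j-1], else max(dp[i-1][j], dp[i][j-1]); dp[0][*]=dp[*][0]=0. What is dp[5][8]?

4

   ''  y  z  y  z  y  z  y  x  z
''  0  0  0  0  0  0  0  0  0  0
 x  0  0  0  0  0  0  0  0  1  1
 z  0  0  1  1  1  1  1  1  1  2
 z  0  0  1  1  2  2  2  2  2  2
 y  0  1  1  2  2  3  3  3  3  3
 x  0  1  1  2  2  3  3  3  4  4
 z  0  1  2  2  3  3  4  4  4  5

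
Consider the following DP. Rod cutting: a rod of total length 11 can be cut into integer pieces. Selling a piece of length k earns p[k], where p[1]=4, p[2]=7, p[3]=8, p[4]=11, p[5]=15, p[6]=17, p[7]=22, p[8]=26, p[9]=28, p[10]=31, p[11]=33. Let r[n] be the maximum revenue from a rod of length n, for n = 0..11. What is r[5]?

   n    0    1    2    3    4    5    6    7    8    9   10   11
r[n]    0    4    8   12   16   20   24   28   32   36   40   44

20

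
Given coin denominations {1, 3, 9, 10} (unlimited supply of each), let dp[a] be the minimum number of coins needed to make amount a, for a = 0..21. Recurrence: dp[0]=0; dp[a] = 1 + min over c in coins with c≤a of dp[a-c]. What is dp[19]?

 a  0  1  2  3  4  5  6  7  8  9 10 11 12 13 14 15 16 17 18 19 20 21
dp  0  1  2  1  2  3  2  3  4  1  1  2  2  2  3  3  3  4  2  2  2  3

2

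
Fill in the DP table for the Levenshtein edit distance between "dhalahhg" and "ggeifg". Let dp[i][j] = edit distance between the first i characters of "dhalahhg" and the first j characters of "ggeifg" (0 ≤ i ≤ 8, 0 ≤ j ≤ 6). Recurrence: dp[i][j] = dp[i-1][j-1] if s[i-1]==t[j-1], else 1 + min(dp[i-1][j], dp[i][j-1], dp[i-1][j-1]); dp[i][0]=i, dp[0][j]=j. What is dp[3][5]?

   ''  g  g  e  i  f  g
''  0  1  2  3  4  5  6
 d  1  1  2  3  4  5  6
 h  2  2  2  3  4  5  6
 a  3  3  3  3  4  5  6
 l  4  4  4  4  4  5  6
 a  5  5  5  5  5  5  6
 h  6  6  6  6  6  6  6
 h  7  7  7  7  7  7  7
 g  8  7  7  8  8  8  7

5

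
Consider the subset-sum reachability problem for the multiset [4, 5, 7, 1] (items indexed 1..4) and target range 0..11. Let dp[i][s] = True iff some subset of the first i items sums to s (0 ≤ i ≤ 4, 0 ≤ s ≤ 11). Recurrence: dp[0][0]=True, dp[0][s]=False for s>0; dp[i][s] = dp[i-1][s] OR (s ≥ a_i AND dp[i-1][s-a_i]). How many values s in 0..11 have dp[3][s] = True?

6

i\s   0   1   2   3   4   5   6   7   8   9  10  11
  0   T   F   F   F   F   F   F   F   F   F   F   F
  1   T   F   F   F   T   F   F   F   F   F   F   F
  2   T   F   F   F   T   T   F   F   F   T   F   F
  3   T   F   F   F   T   T   F   T   F   T   F   T
  4   T   T   F   F   T   T   T   T   T   T   T   T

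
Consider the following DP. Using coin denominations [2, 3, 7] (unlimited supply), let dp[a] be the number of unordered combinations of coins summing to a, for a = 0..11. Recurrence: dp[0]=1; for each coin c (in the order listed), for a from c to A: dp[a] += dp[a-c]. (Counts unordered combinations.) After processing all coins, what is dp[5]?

after  coin     0     1     2     3     4     5     6     7     8     9    10    11
          2     1     0     1     0     1     0     1     0     1     0     1     0
          3     1     0     1     1     1     1     2     1     2     2     2     2
          7     1     0     1     1     1     1     2     2     2     3     3     3

1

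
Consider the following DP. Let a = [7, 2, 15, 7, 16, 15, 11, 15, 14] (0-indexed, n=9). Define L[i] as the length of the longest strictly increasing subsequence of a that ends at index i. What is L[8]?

   i    0    1    2    3    4    5    6    7    8
a[i]    7    2   15    7   16   15   11   15   14
L[i]    1    1    2    2    3    3    3    4    4

4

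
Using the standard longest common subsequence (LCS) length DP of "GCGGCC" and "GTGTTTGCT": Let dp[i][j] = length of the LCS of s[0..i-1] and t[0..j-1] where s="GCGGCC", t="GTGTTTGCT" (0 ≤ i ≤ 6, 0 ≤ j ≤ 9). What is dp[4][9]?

   ''  G  T  G  T  T  T  G  C  T
''  0  0  0  0  0  0  0  0  0  0
 G  0  1  1  1  1  1  1  1  1  1
 C  0  1  1  1  1  1  1  1  2  2
 G  0  1  1  2  2  2  2  2  2  2
 G  0  1  1  2  2  2  2  3  3  3
 C  0  1  1  2  2  2  2  3  4  4
 C  0  1  1  2  2  2  2  3  4  4

3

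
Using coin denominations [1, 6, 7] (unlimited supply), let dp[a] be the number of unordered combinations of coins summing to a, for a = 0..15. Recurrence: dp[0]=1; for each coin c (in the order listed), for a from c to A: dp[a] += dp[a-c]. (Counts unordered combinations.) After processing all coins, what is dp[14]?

after  coin     0     1     2     3     4     5     6     7     8     9    10    11    12    13    14    15
          1     1     1     1     1     1     1     1     1     1     1     1     1     1     1     1     1
          6     1     1     1     1     1     1     2     2     2     2     2     2     3     3     3     3
          7     1     1     1     1     1     1     2     3     3     3     3     3     4     5     6     6

6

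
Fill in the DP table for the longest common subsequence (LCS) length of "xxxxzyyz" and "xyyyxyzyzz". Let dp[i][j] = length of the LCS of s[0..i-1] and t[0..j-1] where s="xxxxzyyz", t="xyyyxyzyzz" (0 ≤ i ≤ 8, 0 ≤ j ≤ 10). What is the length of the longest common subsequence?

5

   ''  x  y  y  y  x  y  z  y  z  z
''  0  0  0  0  0  0  0  0  0  0  0
 x  0  1  1  1  1  1  1  1  1  1  1
 x  0  1  1  1  1  2  2  2  2  2  2
 x  0  1  1  1  1  2  2  2  2  2  2
 x  0  1  1  1  1  2  2  2  2  2  2
 z  0  1  1  1  1  2  2  3  3  3  3
 y  0  1  2  2  2  2  3  3  4  4  4
 y  0  1  2  3  3  3  3  3  4  4  4
 z  0  1  2  3  3  3  3  4  4  5  5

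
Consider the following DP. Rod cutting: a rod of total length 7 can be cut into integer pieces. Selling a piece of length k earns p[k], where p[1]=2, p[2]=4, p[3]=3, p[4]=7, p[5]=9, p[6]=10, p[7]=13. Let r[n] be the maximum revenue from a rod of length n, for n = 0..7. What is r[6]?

   n    0    1    2    3    4    5    6    7
r[n]    0    2    4    6    8   10   12   14

12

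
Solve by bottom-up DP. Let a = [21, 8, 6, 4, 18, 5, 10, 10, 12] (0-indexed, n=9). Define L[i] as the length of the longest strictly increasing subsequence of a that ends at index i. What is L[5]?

   i    0    1    2    3    4    5    6    7    8
a[i]   21    8    6    4   18    5   10   10   12
L[i]    1    1    1    1    2    2    3    3    4

2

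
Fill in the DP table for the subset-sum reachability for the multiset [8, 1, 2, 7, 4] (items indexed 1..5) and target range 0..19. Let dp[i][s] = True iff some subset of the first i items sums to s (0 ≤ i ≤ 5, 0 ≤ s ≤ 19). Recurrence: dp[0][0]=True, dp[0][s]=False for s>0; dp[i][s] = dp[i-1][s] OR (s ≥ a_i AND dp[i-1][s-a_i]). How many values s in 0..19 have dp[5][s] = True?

20

i\s   0   1   2   3   4   5   6   7   8   9  10  11  12  13  14  15  16  17  18  19
  0   T   F   F   F   F   F   F   F   F   F   F   F   F   F   F   F   F   F   F   F
  1   T   F   F   F   F   F   F   F   T   F   F   F   F   F   F   F   F   F   F   F
  2   T   T   F   F   F   F   F   F   T   T   F   F   F   F   F   F   F   F   F   F
  3   T   T   T   T   F   F   F   F   T   T   T   T   F   F   F   F   F   F   F   F
  4   T   T   T   T   F   F   F   T   T   T   T   T   F   F   F   T   T   T   T   F
  5   T   T   T   T   T   T   T   T   T   T   T   T   T   T   T   T   T   T   T   T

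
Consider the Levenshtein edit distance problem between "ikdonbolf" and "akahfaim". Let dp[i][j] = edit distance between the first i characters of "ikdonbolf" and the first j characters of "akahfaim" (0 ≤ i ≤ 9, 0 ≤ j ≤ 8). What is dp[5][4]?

   ''  a  k  a  h  f  a  i  m
''  0  1  2  3  4  5  6  7  8
 i  1  1  2  3  4  5  6  6  7
 k  2  2  1  2  3  4  5  6  7
 d  3  3  2  2  3  4  5  6  7
 o  4  4  3  3  3  4  5  6  7
 n  5  5  4  4  4  4  5  6  7
 b  6  6  5  5  5  5  5  6  7
 o  7  7  6  6  6  6  6  6  7
 l  8  8  7  7  7  7  7  7  7
 f  9  9  8  8  8  7  8  8  8

4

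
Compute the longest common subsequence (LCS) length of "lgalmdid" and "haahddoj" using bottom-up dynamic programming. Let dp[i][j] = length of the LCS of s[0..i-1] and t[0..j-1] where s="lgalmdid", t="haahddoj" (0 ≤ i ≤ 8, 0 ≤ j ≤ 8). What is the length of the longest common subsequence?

   ''  h  a  a  h  d  d  o  j
''  0  0  0  0  0  0  0  0  0
 l  0  0  0  0  0  0  0  0  0
 g  0  0  0  0  0  0  0  0  0
 a  0  0  1  1  1  1  1  1  1
 l  0  0  1  1  1  1  1  1  1
 m  0  0  1  1  1  1  1  1  1
 d  0  0  1  1  1  2  2  2  2
 i  0  0  1  1  1  2  2  2  2
 d  0  0  1  1  1  2  3  3  3

3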